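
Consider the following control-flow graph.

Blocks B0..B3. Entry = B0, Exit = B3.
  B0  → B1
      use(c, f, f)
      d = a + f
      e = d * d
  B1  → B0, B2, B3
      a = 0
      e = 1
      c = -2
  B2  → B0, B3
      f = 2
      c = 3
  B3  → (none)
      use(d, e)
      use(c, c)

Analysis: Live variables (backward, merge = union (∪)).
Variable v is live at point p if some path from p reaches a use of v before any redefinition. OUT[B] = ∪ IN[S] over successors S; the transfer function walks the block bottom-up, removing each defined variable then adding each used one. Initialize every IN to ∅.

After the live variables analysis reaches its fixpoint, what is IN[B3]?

Answer: {c, d, e}

Working:
Fixpoint table:
  B0:   IN={a, c, f}   OUT={d, f}
  B1:   IN={d, f}   OUT={a, c, d, e, f}
  B2:   IN={a, d, e}   OUT={a, c, d, e, f}
  B3:   IN={c, d, e}   OUT={}

B3 is the boundary node: OUT[B3] = {}
Applying B3's transfer function to that OUT value gives IN[B3] (row B3 above).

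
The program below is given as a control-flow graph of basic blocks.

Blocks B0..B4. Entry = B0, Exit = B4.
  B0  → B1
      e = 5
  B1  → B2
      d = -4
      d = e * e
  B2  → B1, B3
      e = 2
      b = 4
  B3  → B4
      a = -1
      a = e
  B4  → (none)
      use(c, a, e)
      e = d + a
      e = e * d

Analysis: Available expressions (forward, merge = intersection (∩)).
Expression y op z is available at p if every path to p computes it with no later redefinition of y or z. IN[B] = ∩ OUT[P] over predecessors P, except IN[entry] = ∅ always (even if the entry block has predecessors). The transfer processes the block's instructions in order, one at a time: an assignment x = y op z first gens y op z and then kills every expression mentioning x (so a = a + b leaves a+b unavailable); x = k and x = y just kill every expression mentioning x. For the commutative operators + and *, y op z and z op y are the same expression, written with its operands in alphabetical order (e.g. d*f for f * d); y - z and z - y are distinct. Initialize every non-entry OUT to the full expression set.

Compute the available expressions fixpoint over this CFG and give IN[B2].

Fixpoint table:
  B0:  IN={}  OUT={}
  B1:  IN={}  OUT={e*e}
  B2:  IN={e*e}  OUT={}
  B3:  IN={}  OUT={}
  B4:  IN={}  OUT={a+d}

Merge at B2: IN[B2] = OUT[B1] = {e*e}

Answer: {e*e}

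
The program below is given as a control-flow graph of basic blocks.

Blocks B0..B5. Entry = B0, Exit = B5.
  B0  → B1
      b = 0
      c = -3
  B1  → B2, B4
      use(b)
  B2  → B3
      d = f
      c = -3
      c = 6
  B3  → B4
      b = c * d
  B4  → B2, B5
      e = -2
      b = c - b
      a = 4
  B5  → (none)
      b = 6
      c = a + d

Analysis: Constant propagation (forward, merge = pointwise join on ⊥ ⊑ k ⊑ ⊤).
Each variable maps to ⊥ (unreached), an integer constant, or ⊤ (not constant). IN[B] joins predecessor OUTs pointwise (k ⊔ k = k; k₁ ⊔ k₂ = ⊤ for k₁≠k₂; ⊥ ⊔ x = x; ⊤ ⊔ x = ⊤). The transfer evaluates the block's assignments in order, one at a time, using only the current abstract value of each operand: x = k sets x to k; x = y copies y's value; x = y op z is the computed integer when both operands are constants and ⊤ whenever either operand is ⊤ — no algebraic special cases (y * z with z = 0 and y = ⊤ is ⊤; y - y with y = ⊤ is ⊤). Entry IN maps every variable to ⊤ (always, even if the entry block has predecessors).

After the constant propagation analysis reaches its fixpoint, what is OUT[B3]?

Answer: {a: ⊤, b: ⊤, c: 6, d: ⊤, e: ⊤, f: ⊤}

Trace:
Converged values:
  B0:  IN=(all ⊤)  OUT={b:0, c:-3; rest ⊤}
  B1:  IN={b:0, c:-3; rest ⊤}  OUT={b:0, c:-3; rest ⊤}
  B2:  IN=(all ⊤)  OUT={c:6; rest ⊤}
  B3:  IN={c:6; rest ⊤}  OUT={c:6; rest ⊤}
  B4:  IN=(all ⊤)  OUT={a:4, e:-2; rest ⊤}
  B5:  IN={a:4, e:-2; rest ⊤}  OUT={a:4, b:6, e:-2; rest ⊤}

Merge at B3: IN[B3] = OUT[B2] = {a: ⊤, b: ⊤, c: 6, d: ⊤, e: ⊤, f: ⊤}
Applying B3's transfer function to that IN value gives OUT[B3] (row B3 above).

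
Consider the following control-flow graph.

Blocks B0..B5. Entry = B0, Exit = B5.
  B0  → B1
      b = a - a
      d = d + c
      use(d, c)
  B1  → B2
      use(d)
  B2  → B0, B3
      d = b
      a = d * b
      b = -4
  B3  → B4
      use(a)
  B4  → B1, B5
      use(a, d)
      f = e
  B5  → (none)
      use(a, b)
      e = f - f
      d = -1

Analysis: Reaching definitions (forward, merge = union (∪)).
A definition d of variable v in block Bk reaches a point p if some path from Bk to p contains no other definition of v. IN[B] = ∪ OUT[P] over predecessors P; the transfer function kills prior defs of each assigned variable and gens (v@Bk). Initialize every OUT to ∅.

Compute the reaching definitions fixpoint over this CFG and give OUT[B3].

Answer: {a@B2, b@B2, d@B2, f@B4}

Working:
Converged values:
  B0:   IN={a@B2, b@B2, d@B2, f@B4}   OUT={a@B2, b@B0, d@B0, f@B4}
  B1:   IN={a@B2, b@B0, b@B2, d@B0, d@B2, f@B4}   OUT={a@B2, b@B0, b@B2, d@B0, d@B2, f@B4}
  B2:   IN={a@B2, b@B0, b@B2, d@B0, d@B2, f@B4}   OUT={a@B2, b@B2, d@B2, f@B4}
  B3:   IN={a@B2, b@B2, d@B2, f@B4}   OUT={a@B2, b@B2, d@B2, f@B4}
  B4:   IN={a@B2, b@B2, d@B2, f@B4}   OUT={a@B2, b@B2, d@B2, f@B4}
  B5:   IN={a@B2, b@B2, d@B2, f@B4}   OUT={a@B2, b@B2, d@B5, e@B5, f@B4}

Merge at B3: IN[B3] = OUT[B2] = {a@B2, b@B2, d@B2, f@B4}
Applying B3's transfer function to that IN value gives OUT[B3] (row B3 above).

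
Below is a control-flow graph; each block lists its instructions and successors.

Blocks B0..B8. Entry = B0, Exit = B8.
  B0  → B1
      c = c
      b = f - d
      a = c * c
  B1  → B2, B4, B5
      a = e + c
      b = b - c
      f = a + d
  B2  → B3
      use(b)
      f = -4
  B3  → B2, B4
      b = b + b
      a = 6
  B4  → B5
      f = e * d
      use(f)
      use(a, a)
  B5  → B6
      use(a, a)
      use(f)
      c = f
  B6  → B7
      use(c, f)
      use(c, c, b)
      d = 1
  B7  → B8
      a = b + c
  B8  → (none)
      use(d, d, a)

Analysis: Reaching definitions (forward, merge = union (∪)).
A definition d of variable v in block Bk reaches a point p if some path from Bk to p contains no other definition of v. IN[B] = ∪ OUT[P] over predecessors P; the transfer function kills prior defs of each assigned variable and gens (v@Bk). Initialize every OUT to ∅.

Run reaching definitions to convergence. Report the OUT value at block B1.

Per-block solution:
  B0:   IN={}   OUT={a@B0, b@B0, c@B0}
  B1:   IN={a@B0, b@B0, c@B0}   OUT={a@B1, b@B1, c@B0, f@B1}
  B2:   IN={a@B1, a@B3, b@B1, b@B3, c@B0, f@B1, f@B2}   OUT={a@B1, a@B3, b@B1, b@B3, c@B0, f@B2}
  B3:   IN={a@B1, a@B3, b@B1, b@B3, c@B0, f@B2}   OUT={a@B3, b@B3, c@B0, f@B2}
  B4:   IN={a@B1, a@B3, b@B1, b@B3, c@B0, f@B1, f@B2}   OUT={a@B1, a@B3, b@B1, b@B3, c@B0, f@B4}
  B5:   IN={a@B1, a@B3, b@B1, b@B3, c@B0, f@B1, f@B4}   OUT={a@B1, a@B3, b@B1, b@B3, c@B5, f@B1, f@B4}
  B6:   IN={a@B1, a@B3, b@B1, b@B3, c@B5, f@B1, f@B4}   OUT={a@B1, a@B3, b@B1, b@B3, c@B5, d@B6, f@B1, f@B4}
  B7:   IN={a@B1, a@B3, b@B1, b@B3, c@B5, d@B6, f@B1, f@B4}   OUT={a@B7, b@B1, b@B3, c@B5, d@B6, f@B1, f@B4}
  B8:   IN={a@B7, b@B1, b@B3, c@B5, d@B6, f@B1, f@B4}   OUT={a@B7, b@B1, b@B3, c@B5, d@B6, f@B1, f@B4}

Merge at B1: IN[B1] = OUT[B0] = {a@B0, b@B0, c@B0}
Applying B1's transfer function to that IN value gives OUT[B1] (row B1 above).

Answer: {a@B1, b@B1, c@B0, f@B1}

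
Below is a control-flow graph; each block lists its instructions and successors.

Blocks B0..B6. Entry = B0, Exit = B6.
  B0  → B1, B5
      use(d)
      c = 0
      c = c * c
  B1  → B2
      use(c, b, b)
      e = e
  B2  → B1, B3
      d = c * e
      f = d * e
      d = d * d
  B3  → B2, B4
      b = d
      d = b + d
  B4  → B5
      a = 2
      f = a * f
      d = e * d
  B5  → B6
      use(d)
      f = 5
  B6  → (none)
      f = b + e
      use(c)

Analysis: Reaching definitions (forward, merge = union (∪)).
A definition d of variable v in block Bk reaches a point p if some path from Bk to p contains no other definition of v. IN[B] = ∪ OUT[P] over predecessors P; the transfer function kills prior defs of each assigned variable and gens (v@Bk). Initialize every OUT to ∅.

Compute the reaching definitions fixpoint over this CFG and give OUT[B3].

Answer: {b@B3, c@B0, d@B3, e@B1, f@B2}

Trace:
Converged values:
  B0:  IN={}  OUT={c@B0}
  B1:  IN={b@B3, c@B0, d@B2, e@B1, f@B2}  OUT={b@B3, c@B0, d@B2, e@B1, f@B2}
  B2:  IN={b@B3, c@B0, d@B2, d@B3, e@B1, f@B2}  OUT={b@B3, c@B0, d@B2, e@B1, f@B2}
  B3:  IN={b@B3, c@B0, d@B2, e@B1, f@B2}  OUT={b@B3, c@B0, d@B3, e@B1, f@B2}
  B4:  IN={b@B3, c@B0, d@B3, e@B1, f@B2}  OUT={a@B4, b@B3, c@B0, d@B4, e@B1, f@B4}
  B5:  IN={a@B4, b@B3, c@B0, d@B4, e@B1, f@B4}  OUT={a@B4, b@B3, c@B0, d@B4, e@B1, f@B5}
  B6:  IN={a@B4, b@B3, c@B0, d@B4, e@B1, f@B5}  OUT={a@B4, b@B3, c@B0, d@B4, e@B1, f@B6}

Merge at B3: IN[B3] = OUT[B2] = {b@B3, c@B0, d@B2, e@B1, f@B2}
Applying B3's transfer function to that IN value gives OUT[B3] (row B3 above).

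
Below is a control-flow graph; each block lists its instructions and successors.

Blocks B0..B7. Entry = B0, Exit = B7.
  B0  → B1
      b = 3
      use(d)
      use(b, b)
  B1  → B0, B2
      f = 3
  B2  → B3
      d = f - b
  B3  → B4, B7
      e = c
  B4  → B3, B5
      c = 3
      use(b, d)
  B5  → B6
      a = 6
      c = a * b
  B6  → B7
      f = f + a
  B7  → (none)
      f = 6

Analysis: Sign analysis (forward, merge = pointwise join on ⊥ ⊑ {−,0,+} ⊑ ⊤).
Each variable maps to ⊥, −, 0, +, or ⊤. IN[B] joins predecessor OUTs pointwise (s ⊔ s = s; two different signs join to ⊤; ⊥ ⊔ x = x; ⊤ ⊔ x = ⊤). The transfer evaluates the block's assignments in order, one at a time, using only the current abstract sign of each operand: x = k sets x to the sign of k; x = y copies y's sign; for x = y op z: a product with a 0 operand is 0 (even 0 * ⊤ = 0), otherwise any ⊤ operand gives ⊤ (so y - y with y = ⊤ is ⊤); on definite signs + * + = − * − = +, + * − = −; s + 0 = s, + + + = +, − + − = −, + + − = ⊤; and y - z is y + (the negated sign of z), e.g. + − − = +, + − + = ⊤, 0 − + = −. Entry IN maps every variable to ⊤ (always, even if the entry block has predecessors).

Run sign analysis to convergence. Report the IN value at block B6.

Answer: {a: +, b: +, c: +, d: ⊤, e: ⊤, f: +}

Derivation:
Per-block solution:
  B0:  IN=(all ⊤)  OUT={b:+; rest ⊤}
  B1:  IN={b:+; rest ⊤}  OUT={b:+, f:+; rest ⊤}
  B2:  IN={b:+, f:+; rest ⊤}  OUT={b:+, f:+; rest ⊤}
  B3:  IN={b:+, f:+; rest ⊤}  OUT={b:+, f:+; rest ⊤}
  B4:  IN={b:+, f:+; rest ⊤}  OUT={b:+, c:+, f:+; rest ⊤}
  B5:  IN={b:+, c:+, f:+; rest ⊤}  OUT={a:+, b:+, c:+, f:+; rest ⊤}
  B6:  IN={a:+, b:+, c:+, f:+; rest ⊤}  OUT={a:+, b:+, c:+, f:+; rest ⊤}
  B7:  IN={b:+, f:+; rest ⊤}  OUT={b:+, f:+; rest ⊤}

Merge at B6: IN[B6] = OUT[B5] = {a: +, b: +, c: +, d: ⊤, e: ⊤, f: +}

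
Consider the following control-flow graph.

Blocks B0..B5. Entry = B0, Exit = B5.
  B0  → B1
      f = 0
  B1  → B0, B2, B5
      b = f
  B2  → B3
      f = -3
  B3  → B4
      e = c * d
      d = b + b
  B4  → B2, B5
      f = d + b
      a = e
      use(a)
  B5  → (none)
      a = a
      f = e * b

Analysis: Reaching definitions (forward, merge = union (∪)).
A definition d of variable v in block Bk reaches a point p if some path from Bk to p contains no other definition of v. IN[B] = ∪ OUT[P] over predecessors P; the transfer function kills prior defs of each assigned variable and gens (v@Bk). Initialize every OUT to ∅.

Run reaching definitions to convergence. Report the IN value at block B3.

Fixpoint table:
  B0: | IN={b@B1, f@B0} | OUT={b@B1, f@B0}
  B1: | IN={b@B1, f@B0} | OUT={b@B1, f@B0}
  B2: | IN={a@B4, b@B1, d@B3, e@B3, f@B0, f@B4} | OUT={a@B4, b@B1, d@B3, e@B3, f@B2}
  B3: | IN={a@B4, b@B1, d@B3, e@B3, f@B2} | OUT={a@B4, b@B1, d@B3, e@B3, f@B2}
  B4: | IN={a@B4, b@B1, d@B3, e@B3, f@B2} | OUT={a@B4, b@B1, d@B3, e@B3, f@B4}
  B5: | IN={a@B4, b@B1, d@B3, e@B3, f@B0, f@B4} | OUT={a@B5, b@B1, d@B3, e@B3, f@B5}

Merge at B3: IN[B3] = OUT[B2] = {a@B4, b@B1, d@B3, e@B3, f@B2}

Answer: {a@B4, b@B1, d@B3, e@B3, f@B2}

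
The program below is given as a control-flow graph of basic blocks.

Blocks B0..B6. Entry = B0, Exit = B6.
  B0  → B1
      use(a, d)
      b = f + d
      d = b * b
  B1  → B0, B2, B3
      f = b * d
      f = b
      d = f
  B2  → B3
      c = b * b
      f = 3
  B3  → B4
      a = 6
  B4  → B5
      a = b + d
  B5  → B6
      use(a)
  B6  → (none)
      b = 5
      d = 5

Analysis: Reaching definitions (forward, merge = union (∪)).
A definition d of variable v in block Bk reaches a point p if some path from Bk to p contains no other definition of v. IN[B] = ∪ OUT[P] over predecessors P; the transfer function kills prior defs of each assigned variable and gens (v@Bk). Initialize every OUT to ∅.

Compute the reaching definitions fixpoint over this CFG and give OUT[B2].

Fixpoint table:
  B0:  IN={b@B0, d@B1, f@B1}  OUT={b@B0, d@B0, f@B1}
  B1:  IN={b@B0, d@B0, f@B1}  OUT={b@B0, d@B1, f@B1}
  B2:  IN={b@B0, d@B1, f@B1}  OUT={b@B0, c@B2, d@B1, f@B2}
  B3:  IN={b@B0, c@B2, d@B1, f@B1, f@B2}  OUT={a@B3, b@B0, c@B2, d@B1, f@B1, f@B2}
  B4:  IN={a@B3, b@B0, c@B2, d@B1, f@B1, f@B2}  OUT={a@B4, b@B0, c@B2, d@B1, f@B1, f@B2}
  B5:  IN={a@B4, b@B0, c@B2, d@B1, f@B1, f@B2}  OUT={a@B4, b@B0, c@B2, d@B1, f@B1, f@B2}
  B6:  IN={a@B4, b@B0, c@B2, d@B1, f@B1, f@B2}  OUT={a@B4, b@B6, c@B2, d@B6, f@B1, f@B2}

Merge at B2: IN[B2] = OUT[B1] = {b@B0, d@B1, f@B1}
Applying B2's transfer function to that IN value gives OUT[B2] (row B2 above).

Answer: {b@B0, c@B2, d@B1, f@B2}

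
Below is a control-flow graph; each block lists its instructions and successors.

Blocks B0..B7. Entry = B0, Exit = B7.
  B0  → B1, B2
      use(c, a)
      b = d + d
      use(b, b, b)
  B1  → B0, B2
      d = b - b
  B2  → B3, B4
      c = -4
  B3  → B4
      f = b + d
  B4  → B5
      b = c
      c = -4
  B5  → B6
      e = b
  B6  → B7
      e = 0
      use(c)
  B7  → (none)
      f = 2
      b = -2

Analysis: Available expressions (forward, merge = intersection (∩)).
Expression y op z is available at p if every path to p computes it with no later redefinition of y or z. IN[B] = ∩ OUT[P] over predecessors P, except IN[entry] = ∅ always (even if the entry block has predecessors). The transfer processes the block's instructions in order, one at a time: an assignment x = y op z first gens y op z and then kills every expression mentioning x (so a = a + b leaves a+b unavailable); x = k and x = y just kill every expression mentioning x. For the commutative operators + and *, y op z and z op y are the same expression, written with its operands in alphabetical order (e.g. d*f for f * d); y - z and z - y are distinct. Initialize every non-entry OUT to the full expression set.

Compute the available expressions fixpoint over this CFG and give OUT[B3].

Fixpoint table:
  B0:   IN={}   OUT={d+d}
  B1:   IN={d+d}   OUT={b-b}
  B2:   IN={}   OUT={}
  B3:   IN={}   OUT={b+d}
  B4:   IN={}   OUT={}
  B5:   IN={}   OUT={}
  B6:   IN={}   OUT={}
  B7:   IN={}   OUT={}

Merge at B3: IN[B3] = OUT[B2] = {}
Applying B3's transfer function to that IN value gives OUT[B3] (row B3 above).

Answer: {b+d}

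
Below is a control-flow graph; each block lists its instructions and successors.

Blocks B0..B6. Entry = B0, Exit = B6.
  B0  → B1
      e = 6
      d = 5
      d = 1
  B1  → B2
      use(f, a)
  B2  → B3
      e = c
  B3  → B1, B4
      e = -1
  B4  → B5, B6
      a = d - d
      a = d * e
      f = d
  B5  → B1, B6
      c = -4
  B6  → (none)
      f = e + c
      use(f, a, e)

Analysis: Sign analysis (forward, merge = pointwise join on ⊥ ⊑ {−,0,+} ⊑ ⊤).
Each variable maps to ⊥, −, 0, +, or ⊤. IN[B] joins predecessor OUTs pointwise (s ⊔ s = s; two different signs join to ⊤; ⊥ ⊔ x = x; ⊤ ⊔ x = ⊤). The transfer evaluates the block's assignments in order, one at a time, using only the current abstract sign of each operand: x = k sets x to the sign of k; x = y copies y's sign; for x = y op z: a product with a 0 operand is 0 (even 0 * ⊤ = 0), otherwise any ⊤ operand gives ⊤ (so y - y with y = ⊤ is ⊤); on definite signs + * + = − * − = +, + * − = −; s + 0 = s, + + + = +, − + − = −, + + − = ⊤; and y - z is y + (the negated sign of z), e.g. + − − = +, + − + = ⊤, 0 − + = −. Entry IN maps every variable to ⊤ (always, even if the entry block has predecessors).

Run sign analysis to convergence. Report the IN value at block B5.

Fixpoint table:
  B0:   IN=(all ⊤)   OUT={d:+, e:+; rest ⊤}
  B1:   IN={d:+; rest ⊤}   OUT={d:+; rest ⊤}
  B2:   IN={d:+; rest ⊤}   OUT={d:+; rest ⊤}
  B3:   IN={d:+; rest ⊤}   OUT={d:+, e:-; rest ⊤}
  B4:   IN={d:+, e:-; rest ⊤}   OUT={a:-, d:+, e:-, f:+; rest ⊤}
  B5:   IN={a:-, d:+, e:-, f:+; rest ⊤}   OUT={a:-, c:-, d:+, e:-, f:+; rest ⊤}
  B6:   IN={a:-, d:+, e:-, f:+; rest ⊤}   OUT={a:-, d:+, e:-; rest ⊤}

Merge at B5: IN[B5] = OUT[B4] = {a: -, b: ⊤, c: ⊤, d: +, e: -, f: +}

Answer: {a: -, b: ⊤, c: ⊤, d: +, e: -, f: +}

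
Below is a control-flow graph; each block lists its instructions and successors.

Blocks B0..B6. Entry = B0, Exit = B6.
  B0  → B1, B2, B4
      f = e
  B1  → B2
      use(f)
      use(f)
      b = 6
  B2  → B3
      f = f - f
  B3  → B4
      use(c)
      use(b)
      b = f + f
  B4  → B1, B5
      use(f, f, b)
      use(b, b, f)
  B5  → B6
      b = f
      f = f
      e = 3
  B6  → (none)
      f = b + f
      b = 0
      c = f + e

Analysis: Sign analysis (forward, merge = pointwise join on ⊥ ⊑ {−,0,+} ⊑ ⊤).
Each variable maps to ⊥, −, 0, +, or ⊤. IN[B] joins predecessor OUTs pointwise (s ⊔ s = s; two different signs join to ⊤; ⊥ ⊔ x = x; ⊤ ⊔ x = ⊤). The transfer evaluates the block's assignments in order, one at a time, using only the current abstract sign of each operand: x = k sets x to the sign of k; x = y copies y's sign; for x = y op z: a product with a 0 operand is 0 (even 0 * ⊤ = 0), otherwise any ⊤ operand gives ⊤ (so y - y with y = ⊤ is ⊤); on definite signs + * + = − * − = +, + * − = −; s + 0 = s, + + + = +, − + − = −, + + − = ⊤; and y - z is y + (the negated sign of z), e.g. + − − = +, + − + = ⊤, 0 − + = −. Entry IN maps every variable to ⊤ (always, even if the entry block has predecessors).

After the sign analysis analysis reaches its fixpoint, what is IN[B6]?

Fixpoint table:
  B0: | IN=(all ⊤) | OUT=(all ⊤)
  B1: | IN=(all ⊤) | OUT={b:+; rest ⊤}
  B2: | IN=(all ⊤) | OUT=(all ⊤)
  B3: | IN=(all ⊤) | OUT=(all ⊤)
  B4: | IN=(all ⊤) | OUT=(all ⊤)
  B5: | IN=(all ⊤) | OUT={e:+; rest ⊤}
  B6: | IN={e:+; rest ⊤} | OUT={b:0, e:+; rest ⊤}

Merge at B6: IN[B6] = OUT[B5] = {a: ⊤, b: ⊤, c: ⊤, d: ⊤, e: +, f: ⊤}

Answer: {a: ⊤, b: ⊤, c: ⊤, d: ⊤, e: +, f: ⊤}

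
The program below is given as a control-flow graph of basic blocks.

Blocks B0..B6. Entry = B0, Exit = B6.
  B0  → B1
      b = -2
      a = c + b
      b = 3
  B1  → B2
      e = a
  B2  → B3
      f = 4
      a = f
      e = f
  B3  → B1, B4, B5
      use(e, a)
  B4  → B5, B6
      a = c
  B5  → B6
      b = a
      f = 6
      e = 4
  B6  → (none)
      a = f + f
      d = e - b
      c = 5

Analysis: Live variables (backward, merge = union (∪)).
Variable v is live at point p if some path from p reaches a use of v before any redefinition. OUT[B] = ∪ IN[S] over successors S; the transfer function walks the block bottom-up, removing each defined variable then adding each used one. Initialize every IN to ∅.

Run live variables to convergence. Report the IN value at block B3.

Converged values:
  B0:  IN={c}  OUT={a, b, c}
  B1:  IN={a, b, c}  OUT={b, c}
  B2:  IN={b, c}  OUT={a, b, c, e, f}
  B3:  IN={a, b, c, e, f}  OUT={a, b, c, e, f}
  B4:  IN={b, c, e, f}  OUT={a, b, e, f}
  B5:  IN={a}  OUT={b, e, f}
  B6:  IN={b, e, f}  OUT={}

Merge at B3: OUT[B3] = IN[B1] ⊔ IN[B4] ⊔ IN[B5] = {a, b, c, e, f}
Applying B3's transfer function to that OUT value gives IN[B3] (row B3 above).

Answer: {a, b, c, e, f}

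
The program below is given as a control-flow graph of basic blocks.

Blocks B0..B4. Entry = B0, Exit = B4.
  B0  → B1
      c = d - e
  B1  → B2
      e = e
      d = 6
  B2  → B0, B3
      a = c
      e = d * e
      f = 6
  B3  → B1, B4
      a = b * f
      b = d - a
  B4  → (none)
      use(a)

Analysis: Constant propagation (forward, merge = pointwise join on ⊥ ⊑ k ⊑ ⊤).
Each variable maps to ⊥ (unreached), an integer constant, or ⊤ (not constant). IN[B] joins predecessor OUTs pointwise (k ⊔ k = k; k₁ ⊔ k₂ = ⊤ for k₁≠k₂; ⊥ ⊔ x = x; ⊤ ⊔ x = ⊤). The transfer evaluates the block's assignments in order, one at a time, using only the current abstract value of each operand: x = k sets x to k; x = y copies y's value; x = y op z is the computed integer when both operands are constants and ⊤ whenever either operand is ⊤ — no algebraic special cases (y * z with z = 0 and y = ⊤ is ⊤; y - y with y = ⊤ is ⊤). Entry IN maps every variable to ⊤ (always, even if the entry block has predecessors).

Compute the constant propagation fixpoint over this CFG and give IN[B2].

Converged values:
  B0:  IN=(all ⊤)  OUT=(all ⊤)
  B1:  IN=(all ⊤)  OUT={d:6; rest ⊤}
  B2:  IN={d:6; rest ⊤}  OUT={d:6, f:6; rest ⊤}
  B3:  IN={d:6, f:6; rest ⊤}  OUT={d:6, f:6; rest ⊤}
  B4:  IN={d:6, f:6; rest ⊤}  OUT={d:6, f:6; rest ⊤}

Merge at B2: IN[B2] = OUT[B1] = {a: ⊤, b: ⊤, c: ⊤, d: 6, e: ⊤, f: ⊤}

Answer: {a: ⊤, b: ⊤, c: ⊤, d: 6, e: ⊤, f: ⊤}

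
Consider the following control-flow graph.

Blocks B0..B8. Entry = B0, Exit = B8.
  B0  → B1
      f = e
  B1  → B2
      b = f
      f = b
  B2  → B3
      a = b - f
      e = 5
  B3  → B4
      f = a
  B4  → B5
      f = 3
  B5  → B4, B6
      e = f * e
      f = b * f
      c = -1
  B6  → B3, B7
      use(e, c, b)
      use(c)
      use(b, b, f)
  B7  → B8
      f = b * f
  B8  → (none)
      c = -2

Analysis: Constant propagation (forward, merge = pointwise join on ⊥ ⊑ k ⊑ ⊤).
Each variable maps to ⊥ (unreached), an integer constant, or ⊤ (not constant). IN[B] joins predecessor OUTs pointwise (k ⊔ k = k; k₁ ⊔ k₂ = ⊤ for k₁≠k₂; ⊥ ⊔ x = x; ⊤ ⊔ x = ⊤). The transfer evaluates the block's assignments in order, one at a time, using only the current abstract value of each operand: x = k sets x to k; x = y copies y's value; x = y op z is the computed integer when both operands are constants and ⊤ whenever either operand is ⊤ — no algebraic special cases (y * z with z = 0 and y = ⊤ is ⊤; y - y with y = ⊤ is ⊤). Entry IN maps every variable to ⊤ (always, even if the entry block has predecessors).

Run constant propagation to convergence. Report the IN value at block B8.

Fixpoint table:
  B0: | IN=(all ⊤) | OUT=(all ⊤)
  B1: | IN=(all ⊤) | OUT=(all ⊤)
  B2: | IN=(all ⊤) | OUT={e:5; rest ⊤}
  B3: | IN=(all ⊤) | OUT=(all ⊤)
  B4: | IN=(all ⊤) | OUT={f:3; rest ⊤}
  B5: | IN={f:3; rest ⊤} | OUT={c:-1; rest ⊤}
  B6: | IN={c:-1; rest ⊤} | OUT={c:-1; rest ⊤}
  B7: | IN={c:-1; rest ⊤} | OUT={c:-1; rest ⊤}
  B8: | IN={c:-1; rest ⊤} | OUT={c:-2; rest ⊤}

Merge at B8: IN[B8] = OUT[B7] = {a: ⊤, b: ⊤, c: -1, d: ⊤, e: ⊤, f: ⊤}

Answer: {a: ⊤, b: ⊤, c: -1, d: ⊤, e: ⊤, f: ⊤}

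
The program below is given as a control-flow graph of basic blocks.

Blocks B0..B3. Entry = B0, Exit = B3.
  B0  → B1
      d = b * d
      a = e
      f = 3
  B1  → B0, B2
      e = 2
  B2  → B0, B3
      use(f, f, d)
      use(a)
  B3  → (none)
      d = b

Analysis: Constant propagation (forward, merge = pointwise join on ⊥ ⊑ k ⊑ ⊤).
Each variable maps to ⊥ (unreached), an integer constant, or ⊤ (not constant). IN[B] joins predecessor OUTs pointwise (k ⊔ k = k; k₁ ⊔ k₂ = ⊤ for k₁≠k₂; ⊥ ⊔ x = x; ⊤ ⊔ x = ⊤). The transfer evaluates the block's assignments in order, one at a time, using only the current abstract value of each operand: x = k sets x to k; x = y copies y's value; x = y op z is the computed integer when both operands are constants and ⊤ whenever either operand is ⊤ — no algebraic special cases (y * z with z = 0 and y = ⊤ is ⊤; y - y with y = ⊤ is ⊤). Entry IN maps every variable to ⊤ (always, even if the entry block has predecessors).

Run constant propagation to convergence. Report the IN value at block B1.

Answer: {a: ⊤, b: ⊤, c: ⊤, d: ⊤, e: ⊤, f: 3}

Working:
Converged values:
  B0:  IN=(all ⊤)  OUT={f:3; rest ⊤}
  B1:  IN={f:3; rest ⊤}  OUT={e:2, f:3; rest ⊤}
  B2:  IN={e:2, f:3; rest ⊤}  OUT={e:2, f:3; rest ⊤}
  B3:  IN={e:2, f:3; rest ⊤}  OUT={e:2, f:3; rest ⊤}

Merge at B1: IN[B1] = OUT[B0] = {a: ⊤, b: ⊤, c: ⊤, d: ⊤, e: ⊤, f: 3}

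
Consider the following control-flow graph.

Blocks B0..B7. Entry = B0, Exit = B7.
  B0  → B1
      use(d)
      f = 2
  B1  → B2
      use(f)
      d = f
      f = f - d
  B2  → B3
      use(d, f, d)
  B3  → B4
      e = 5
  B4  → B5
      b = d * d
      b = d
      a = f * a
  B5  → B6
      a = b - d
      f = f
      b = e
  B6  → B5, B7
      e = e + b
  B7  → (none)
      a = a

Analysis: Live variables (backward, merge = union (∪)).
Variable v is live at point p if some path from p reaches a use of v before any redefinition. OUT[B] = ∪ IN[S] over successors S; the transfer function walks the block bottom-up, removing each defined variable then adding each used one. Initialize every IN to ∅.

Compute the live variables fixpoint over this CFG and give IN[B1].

Converged values:
  B0:  IN={a, d}  OUT={a, f}
  B1:  IN={a, f}  OUT={a, d, f}
  B2:  IN={a, d, f}  OUT={a, d, f}
  B3:  IN={a, d, f}  OUT={a, d, e, f}
  B4:  IN={a, d, e, f}  OUT={b, d, e, f}
  B5:  IN={b, d, e, f}  OUT={a, b, d, e, f}
  B6:  IN={a, b, d, e, f}  OUT={a, b, d, e, f}
  B7:  IN={a}  OUT={}

Merge at B1: OUT[B1] = IN[B2] = {a, d, f}
Applying B1's transfer function to that OUT value gives IN[B1] (row B1 above).

Answer: {a, f}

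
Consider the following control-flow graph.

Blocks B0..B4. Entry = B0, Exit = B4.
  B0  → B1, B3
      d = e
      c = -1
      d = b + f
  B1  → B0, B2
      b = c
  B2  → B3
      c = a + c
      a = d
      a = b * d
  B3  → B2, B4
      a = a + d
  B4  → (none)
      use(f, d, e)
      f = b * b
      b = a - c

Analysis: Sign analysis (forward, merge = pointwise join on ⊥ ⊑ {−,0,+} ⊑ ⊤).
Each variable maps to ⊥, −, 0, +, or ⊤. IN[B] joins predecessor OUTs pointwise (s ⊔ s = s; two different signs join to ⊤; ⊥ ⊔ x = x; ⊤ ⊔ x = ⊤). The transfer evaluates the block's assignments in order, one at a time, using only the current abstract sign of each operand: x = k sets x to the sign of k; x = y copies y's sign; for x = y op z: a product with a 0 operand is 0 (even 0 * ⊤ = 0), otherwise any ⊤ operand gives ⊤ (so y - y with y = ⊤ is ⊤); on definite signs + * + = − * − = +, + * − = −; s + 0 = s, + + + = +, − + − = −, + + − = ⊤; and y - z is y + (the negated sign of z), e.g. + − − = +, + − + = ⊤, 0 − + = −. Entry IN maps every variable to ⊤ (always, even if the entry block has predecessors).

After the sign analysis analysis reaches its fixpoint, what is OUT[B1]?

Fixpoint table:
  B0: | IN=(all ⊤) | OUT={c:-; rest ⊤}
  B1: | IN={c:-; rest ⊤} | OUT={b:-, c:-; rest ⊤}
  B2: | IN=(all ⊤) | OUT=(all ⊤)
  B3: | IN=(all ⊤) | OUT=(all ⊤)
  B4: | IN=(all ⊤) | OUT=(all ⊤)

Merge at B1: IN[B1] = OUT[B0] = {a: ⊤, b: ⊤, c: -, d: ⊤, e: ⊤, f: ⊤}
Applying B1's transfer function to that IN value gives OUT[B1] (row B1 above).

Answer: {a: ⊤, b: -, c: -, d: ⊤, e: ⊤, f: ⊤}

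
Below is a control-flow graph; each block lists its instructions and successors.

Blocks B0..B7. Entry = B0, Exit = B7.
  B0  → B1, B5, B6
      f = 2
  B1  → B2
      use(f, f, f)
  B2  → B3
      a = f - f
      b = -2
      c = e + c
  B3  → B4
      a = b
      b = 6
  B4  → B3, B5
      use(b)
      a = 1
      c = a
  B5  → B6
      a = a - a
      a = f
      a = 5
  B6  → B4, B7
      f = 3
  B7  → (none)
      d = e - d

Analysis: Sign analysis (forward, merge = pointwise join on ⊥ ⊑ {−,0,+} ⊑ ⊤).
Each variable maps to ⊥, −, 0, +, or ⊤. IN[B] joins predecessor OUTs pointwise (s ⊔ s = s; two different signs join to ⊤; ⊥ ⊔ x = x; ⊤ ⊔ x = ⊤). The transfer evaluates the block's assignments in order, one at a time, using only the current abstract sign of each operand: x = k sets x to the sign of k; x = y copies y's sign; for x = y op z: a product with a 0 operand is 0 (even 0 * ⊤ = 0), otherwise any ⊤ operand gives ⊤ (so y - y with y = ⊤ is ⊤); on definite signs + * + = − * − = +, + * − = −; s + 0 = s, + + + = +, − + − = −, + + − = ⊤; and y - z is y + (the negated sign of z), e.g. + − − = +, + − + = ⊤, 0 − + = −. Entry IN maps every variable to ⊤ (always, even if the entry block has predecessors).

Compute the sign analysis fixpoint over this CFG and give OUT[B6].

Answer: {a: ⊤, b: ⊤, c: ⊤, d: ⊤, e: ⊤, f: +}

Trace:
Converged values:
  B0: | IN=(all ⊤) | OUT={f:+; rest ⊤}
  B1: | IN={f:+; rest ⊤} | OUT={f:+; rest ⊤}
  B2: | IN={f:+; rest ⊤} | OUT={b:-, f:+; rest ⊤}
  B3: | IN={f:+; rest ⊤} | OUT={b:+, f:+; rest ⊤}
  B4: | IN={f:+; rest ⊤} | OUT={a:+, c:+, f:+; rest ⊤}
  B5: | IN={f:+; rest ⊤} | OUT={a:+, f:+; rest ⊤}
  B6: | IN={f:+; rest ⊤} | OUT={f:+; rest ⊤}
  B7: | IN={f:+; rest ⊤} | OUT={f:+; rest ⊤}

Merge at B6: IN[B6] = OUT[B0] ⊔ OUT[B5] = {a: ⊤, b: ⊤, c: ⊤, d: ⊤, e: ⊤, f: +}
Applying B6's transfer function to that IN value gives OUT[B6] (row B6 above).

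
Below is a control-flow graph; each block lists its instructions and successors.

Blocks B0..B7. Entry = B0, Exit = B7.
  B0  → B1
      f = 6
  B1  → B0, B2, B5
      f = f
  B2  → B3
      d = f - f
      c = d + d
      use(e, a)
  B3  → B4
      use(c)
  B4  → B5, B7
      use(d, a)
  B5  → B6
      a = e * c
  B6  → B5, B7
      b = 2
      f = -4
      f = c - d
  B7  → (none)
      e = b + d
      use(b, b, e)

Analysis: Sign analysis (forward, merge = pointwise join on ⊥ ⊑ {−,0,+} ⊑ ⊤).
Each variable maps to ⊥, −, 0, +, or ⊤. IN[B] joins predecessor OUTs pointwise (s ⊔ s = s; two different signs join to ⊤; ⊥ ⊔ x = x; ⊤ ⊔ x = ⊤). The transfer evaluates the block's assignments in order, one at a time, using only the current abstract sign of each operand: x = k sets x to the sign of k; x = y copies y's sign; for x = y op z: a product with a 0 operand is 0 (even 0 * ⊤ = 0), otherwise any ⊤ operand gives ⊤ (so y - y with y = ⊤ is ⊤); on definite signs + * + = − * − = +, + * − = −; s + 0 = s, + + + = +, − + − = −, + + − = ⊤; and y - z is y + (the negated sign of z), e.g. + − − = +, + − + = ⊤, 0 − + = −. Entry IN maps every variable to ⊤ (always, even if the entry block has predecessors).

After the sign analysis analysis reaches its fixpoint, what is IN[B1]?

Answer: {a: ⊤, b: ⊤, c: ⊤, d: ⊤, e: ⊤, f: +}

Working:
Converged values:
  B0: | IN=(all ⊤) | OUT={f:+; rest ⊤}
  B1: | IN={f:+; rest ⊤} | OUT={f:+; rest ⊤}
  B2: | IN={f:+; rest ⊤} | OUT={f:+; rest ⊤}
  B3: | IN={f:+; rest ⊤} | OUT={f:+; rest ⊤}
  B4: | IN={f:+; rest ⊤} | OUT={f:+; rest ⊤}
  B5: | IN=(all ⊤) | OUT=(all ⊤)
  B6: | IN=(all ⊤) | OUT={b:+; rest ⊤}
  B7: | IN=(all ⊤) | OUT=(all ⊤)

Merge at B1: IN[B1] = OUT[B0] = {a: ⊤, b: ⊤, c: ⊤, d: ⊤, e: ⊤, f: +}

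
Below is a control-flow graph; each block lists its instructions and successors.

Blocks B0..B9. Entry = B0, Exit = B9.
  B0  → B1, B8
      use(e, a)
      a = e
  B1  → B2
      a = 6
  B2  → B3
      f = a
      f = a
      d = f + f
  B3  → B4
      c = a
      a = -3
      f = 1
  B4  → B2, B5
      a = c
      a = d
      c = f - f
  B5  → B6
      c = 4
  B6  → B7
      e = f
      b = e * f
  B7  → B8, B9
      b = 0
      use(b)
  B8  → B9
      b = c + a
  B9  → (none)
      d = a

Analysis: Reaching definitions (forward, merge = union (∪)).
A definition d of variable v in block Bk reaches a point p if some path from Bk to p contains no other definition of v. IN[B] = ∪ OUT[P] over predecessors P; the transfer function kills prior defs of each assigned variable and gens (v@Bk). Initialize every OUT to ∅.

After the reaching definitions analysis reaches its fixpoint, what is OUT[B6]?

Converged values:
  B0: | IN={} | OUT={a@B0}
  B1: | IN={a@B0} | OUT={a@B1}
  B2: | IN={a@B1, a@B4, c@B4, d@B2, f@B3} | OUT={a@B1, a@B4, c@B4, d@B2, f@B2}
  B3: | IN={a@B1, a@B4, c@B4, d@B2, f@B2} | OUT={a@B3, c@B3, d@B2, f@B3}
  B4: | IN={a@B3, c@B3, d@B2, f@B3} | OUT={a@B4, c@B4, d@B2, f@B3}
  B5: | IN={a@B4, c@B4, d@B2, f@B3} | OUT={a@B4, c@B5, d@B2, f@B3}
  B6: | IN={a@B4, c@B5, d@B2, f@B3} | OUT={a@B4, b@B6, c@B5, d@B2, e@B6, f@B3}
  B7: | IN={a@B4, b@B6, c@B5, d@B2, e@B6, f@B3} | OUT={a@B4, b@B7, c@B5, d@B2, e@B6, f@B3}
  B8: | IN={a@B0, a@B4, b@B7, c@B5, d@B2, e@B6, f@B3} | OUT={a@B0, a@B4, b@B8, c@B5, d@B2, e@B6, f@B3}
  B9: | IN={a@B0, a@B4, b@B7, b@B8, c@B5, d@B2, e@B6, f@B3} | OUT={a@B0, a@B4, b@B7, b@B8, c@B5, d@B9, e@B6, f@B3}

Merge at B6: IN[B6] = OUT[B5] = {a@B4, c@B5, d@B2, f@B3}
Applying B6's transfer function to that IN value gives OUT[B6] (row B6 above).

Answer: {a@B4, b@B6, c@B5, d@B2, e@B6, f@B3}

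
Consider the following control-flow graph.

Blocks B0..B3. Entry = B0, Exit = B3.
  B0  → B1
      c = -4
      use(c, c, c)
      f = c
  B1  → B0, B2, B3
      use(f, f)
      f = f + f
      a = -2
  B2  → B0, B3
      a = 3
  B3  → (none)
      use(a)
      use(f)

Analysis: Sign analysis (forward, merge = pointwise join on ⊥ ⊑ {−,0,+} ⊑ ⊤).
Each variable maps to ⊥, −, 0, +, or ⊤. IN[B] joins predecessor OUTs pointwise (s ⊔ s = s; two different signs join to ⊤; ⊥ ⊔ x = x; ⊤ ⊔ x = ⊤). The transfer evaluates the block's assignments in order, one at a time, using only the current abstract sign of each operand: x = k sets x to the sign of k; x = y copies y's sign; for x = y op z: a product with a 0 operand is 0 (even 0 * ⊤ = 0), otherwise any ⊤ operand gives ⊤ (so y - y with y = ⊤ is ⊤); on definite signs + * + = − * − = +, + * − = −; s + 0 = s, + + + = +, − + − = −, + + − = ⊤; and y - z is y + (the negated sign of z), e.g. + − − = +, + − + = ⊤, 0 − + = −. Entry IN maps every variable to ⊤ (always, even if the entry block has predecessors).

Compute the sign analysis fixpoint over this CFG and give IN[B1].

Answer: {a: ⊤, b: ⊤, c: -, d: ⊤, e: ⊤, f: -}

Derivation:
Per-block solution:
  B0:  IN=(all ⊤)  OUT={c:-, f:-; rest ⊤}
  B1:  IN={c:-, f:-; rest ⊤}  OUT={a:-, c:-, f:-; rest ⊤}
  B2:  IN={a:-, c:-, f:-; rest ⊤}  OUT={a:+, c:-, f:-; rest ⊤}
  B3:  IN={c:-, f:-; rest ⊤}  OUT={c:-, f:-; rest ⊤}

Merge at B1: IN[B1] = OUT[B0] = {a: ⊤, b: ⊤, c: -, d: ⊤, e: ⊤, f: -}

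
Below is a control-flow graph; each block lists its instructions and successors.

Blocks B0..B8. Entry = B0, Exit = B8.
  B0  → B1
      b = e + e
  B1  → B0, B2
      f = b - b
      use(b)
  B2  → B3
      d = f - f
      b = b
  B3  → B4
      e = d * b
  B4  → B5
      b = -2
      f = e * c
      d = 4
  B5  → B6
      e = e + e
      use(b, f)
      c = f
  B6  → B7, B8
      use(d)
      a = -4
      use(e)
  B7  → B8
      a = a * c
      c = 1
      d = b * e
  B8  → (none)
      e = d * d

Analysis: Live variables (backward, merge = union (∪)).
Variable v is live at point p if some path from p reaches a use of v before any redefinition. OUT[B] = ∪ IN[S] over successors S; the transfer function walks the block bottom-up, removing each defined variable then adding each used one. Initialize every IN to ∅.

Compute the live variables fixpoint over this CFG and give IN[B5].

Answer: {b, d, e, f}

Derivation:
Converged values:
  B0:   IN={c, e}   OUT={b, c, e}
  B1:   IN={b, c, e}   OUT={b, c, e, f}
  B2:   IN={b, c, f}   OUT={b, c, d}
  B3:   IN={b, c, d}   OUT={c, e}
  B4:   IN={c, e}   OUT={b, d, e, f}
  B5:   IN={b, d, e, f}   OUT={b, c, d, e}
  B6:   IN={b, c, d, e}   OUT={a, b, c, d, e}
  B7:   IN={a, b, c, e}   OUT={d}
  B8:   IN={d}   OUT={}

Merge at B5: OUT[B5] = IN[B6] = {b, c, d, e}
Applying B5's transfer function to that OUT value gives IN[B5] (row B5 above).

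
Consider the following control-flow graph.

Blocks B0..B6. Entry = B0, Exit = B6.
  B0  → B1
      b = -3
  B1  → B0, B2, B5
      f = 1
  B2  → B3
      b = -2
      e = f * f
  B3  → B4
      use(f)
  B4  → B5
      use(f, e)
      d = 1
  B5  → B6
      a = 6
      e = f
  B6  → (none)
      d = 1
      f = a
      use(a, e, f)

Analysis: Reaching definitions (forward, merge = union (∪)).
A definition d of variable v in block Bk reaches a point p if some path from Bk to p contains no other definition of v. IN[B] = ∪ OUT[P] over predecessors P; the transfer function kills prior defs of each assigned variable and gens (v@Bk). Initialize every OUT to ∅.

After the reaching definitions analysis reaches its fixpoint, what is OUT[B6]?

Answer: {a@B5, b@B0, b@B2, d@B6, e@B5, f@B6}

Derivation:
Per-block solution:
  B0:   IN={b@B0, f@B1}   OUT={b@B0, f@B1}
  B1:   IN={b@B0, f@B1}   OUT={b@B0, f@B1}
  B2:   IN={b@B0, f@B1}   OUT={b@B2, e@B2, f@B1}
  B3:   IN={b@B2, e@B2, f@B1}   OUT={b@B2, e@B2, f@B1}
  B4:   IN={b@B2, e@B2, f@B1}   OUT={b@B2, d@B4, e@B2, f@B1}
  B5:   IN={b@B0, b@B2, d@B4, e@B2, f@B1}   OUT={a@B5, b@B0, b@B2, d@B4, e@B5, f@B1}
  B6:   IN={a@B5, b@B0, b@B2, d@B4, e@B5, f@B1}   OUT={a@B5, b@B0, b@B2, d@B6, e@B5, f@B6}

Merge at B6: IN[B6] = OUT[B5] = {a@B5, b@B0, b@B2, d@B4, e@B5, f@B1}
Applying B6's transfer function to that IN value gives OUT[B6] (row B6 above).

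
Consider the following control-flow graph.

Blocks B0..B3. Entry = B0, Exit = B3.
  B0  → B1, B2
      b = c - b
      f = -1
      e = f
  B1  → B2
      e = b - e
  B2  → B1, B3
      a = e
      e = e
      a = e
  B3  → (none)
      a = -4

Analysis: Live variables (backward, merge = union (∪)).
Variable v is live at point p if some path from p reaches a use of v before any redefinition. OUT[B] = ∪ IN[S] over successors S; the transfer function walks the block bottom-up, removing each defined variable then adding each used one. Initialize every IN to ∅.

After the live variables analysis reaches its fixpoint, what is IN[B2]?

Answer: {b, e}

Working:
Converged values:
  B0:   IN={b, c}   OUT={b, e}
  B1:   IN={b, e}   OUT={b, e}
  B2:   IN={b, e}   OUT={b, e}
  B3:   IN={}   OUT={}

Merge at B2: OUT[B2] = IN[B1] ⊔ IN[B3] = {b, e}
Applying B2's transfer function to that OUT value gives IN[B2] (row B2 above).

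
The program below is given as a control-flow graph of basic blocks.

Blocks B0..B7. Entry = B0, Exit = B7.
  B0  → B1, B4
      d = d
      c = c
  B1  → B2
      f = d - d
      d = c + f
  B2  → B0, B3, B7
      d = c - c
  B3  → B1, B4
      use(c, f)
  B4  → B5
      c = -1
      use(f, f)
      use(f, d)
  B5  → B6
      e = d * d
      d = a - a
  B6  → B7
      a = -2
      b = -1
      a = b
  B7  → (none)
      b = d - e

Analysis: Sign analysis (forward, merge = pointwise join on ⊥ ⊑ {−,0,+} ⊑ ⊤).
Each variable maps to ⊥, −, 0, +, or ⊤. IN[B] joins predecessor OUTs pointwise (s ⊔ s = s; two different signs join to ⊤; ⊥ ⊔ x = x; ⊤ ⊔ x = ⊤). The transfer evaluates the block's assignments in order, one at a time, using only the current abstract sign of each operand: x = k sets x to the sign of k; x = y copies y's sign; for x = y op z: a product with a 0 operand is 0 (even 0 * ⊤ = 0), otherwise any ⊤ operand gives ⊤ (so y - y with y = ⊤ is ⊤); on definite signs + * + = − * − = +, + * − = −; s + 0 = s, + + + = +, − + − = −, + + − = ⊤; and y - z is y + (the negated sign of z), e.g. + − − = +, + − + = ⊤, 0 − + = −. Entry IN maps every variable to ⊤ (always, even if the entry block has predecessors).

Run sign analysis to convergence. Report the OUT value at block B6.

Fixpoint table:
  B0:   IN=(all ⊤)   OUT=(all ⊤)
  B1:   IN=(all ⊤)   OUT=(all ⊤)
  B2:   IN=(all ⊤)   OUT=(all ⊤)
  B3:   IN=(all ⊤)   OUT=(all ⊤)
  B4:   IN=(all ⊤)   OUT={c:-; rest ⊤}
  B5:   IN={c:-; rest ⊤}   OUT={c:-; rest ⊤}
  B6:   IN={c:-; rest ⊤}   OUT={a:-, b:-, c:-; rest ⊤}
  B7:   IN=(all ⊤)   OUT=(all ⊤)

Merge at B6: IN[B6] = OUT[B5] = {a: ⊤, b: ⊤, c: -, d: ⊤, e: ⊤, f: ⊤}
Applying B6's transfer function to that IN value gives OUT[B6] (row B6 above).

Answer: {a: -, b: -, c: -, d: ⊤, e: ⊤, f: ⊤}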